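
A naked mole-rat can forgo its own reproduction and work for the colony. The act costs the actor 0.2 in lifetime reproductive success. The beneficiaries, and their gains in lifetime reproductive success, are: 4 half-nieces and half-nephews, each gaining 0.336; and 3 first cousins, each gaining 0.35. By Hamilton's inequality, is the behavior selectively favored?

Hamilton's rule: the trait is favored when the sum of r·B over every recipient exceeds the actor's cost C.
r to a half-niece or half-nephew = 1/8 (half-aunt/uncle↔niece/nephew: one path of length 3: r = (1/2)^3 = 1/8).
r to a first cousin = 0.125 (first cousins share one grandparent pair — two paths of length 4: r = 2·(1/2)^4 = 1/8).
Summing one r·B term per recipient: 4·0.125·0.336 + 3·0.125·0.35 = 0.29925.
0.29925 > 0.2: the indirect benefit exceeds the cost.

Yes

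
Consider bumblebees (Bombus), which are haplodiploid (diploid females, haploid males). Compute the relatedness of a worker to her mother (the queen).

0.5

One meiotic link between diploid queen and diploid daughter: r = 1/2.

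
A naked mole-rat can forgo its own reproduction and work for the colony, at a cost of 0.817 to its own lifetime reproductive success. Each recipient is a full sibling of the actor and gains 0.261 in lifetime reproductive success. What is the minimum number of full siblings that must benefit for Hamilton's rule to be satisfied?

7

r to a full sibling = 0.5 (full sibs share both parents — two paths of length 2: r = 2·(1/2)^2 = 1/2).
Hamilton's rule: n·r·B > C  ⇒  n > C/(r·B) = 0.817/(0.5·0.261) = 6.261.
The smallest integer exceeding 6.261 is 7.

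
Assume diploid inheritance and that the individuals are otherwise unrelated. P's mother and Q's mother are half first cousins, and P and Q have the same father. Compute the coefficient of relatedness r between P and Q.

0.265625

Wright's path rule: contributions from independent ancestry routes add.
P and Q are related in two ways: half second cousins through their mothers (r = 1/64) and half-sibs through their shared father (r = 1/4).
r = 1/64 + 1/4 = 17/64 = 0.265625.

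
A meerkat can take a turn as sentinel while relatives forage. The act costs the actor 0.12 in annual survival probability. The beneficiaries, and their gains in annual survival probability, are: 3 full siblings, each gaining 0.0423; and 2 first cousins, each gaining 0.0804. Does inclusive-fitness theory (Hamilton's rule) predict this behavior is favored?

Hamilton's rule: the trait is favored when the sum of r·B over every recipient exceeds the actor's cost C.
r to a full sibling = 0.5 (full sibs share both parents — two paths of length 2: r = 2·(1/2)^2 = 1/2).
r to a first cousin = 1/8 (first cousins share one grandparent pair — two paths of length 4: r = 2·(1/2)^4 = 1/8).
Summing one r·B term per recipient: 3·0.5·0.0423 + 2·0.125·0.0804 = 0.08355.
0.08355 < 0.12: the indirect benefit is less than the cost.

No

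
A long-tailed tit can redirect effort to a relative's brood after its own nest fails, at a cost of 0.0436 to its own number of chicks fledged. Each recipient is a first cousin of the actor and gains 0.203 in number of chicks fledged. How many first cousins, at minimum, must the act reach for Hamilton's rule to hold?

2

r to a first cousin = 0.125 (first cousins share one grandparent pair — two paths of length 4: r = 2·(1/2)^4 = 1/8).
Hamilton's rule: n·r·B > C  ⇒  n > C/(r·B) = 0.0436/(0.125·0.203) = 1.718.
The smallest integer exceeding 1.718 is 2.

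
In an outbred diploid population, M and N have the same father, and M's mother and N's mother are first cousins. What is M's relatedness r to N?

0.28125

With two independent routes of shared ancestry, r is the sum of the two contributions.
M and N are related in two ways: half-sibs through their shared father (r = 1/4) and second cousins through their mothers (r = 1/32).
r = 1/4 + 1/32 = 0.28125.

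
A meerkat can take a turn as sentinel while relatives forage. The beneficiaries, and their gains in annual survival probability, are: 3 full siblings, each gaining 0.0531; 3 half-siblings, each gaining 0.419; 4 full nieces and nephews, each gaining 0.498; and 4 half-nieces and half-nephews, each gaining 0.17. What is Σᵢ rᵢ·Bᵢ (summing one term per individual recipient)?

r to a full sibling = 0.5 (full sibs share both parents — two paths of length 2: r = 2·(1/2)^2 = 1/2).
r to a half-sibling = 1/4 (half-sibs share one parent — one path of length 2: r = (1/2)^2 = 1/4).
r to a full niece or nephew = 0.25 (full aunt/uncle↔niece/nephew: two paths of length 3 through the shared grandparent pair: r = 2·(1/2)^3 = 1/4).
r to a half-niece or half-nephew = 0.125 (half-aunt/uncle↔niece/nephew: one path of length 3: r = (1/2)^3 = 1/8).
Summing one r·B term per recipient: 3·0.5·0.0531 + 3·0.25·0.419 + 4·0.25·0.498 + 4·0.125·0.17 = 0.9769.

0.9769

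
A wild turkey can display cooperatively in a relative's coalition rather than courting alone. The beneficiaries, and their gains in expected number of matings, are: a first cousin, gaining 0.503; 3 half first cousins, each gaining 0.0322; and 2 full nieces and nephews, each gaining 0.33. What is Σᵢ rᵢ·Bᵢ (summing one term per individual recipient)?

0.2339125

r to a first cousin = 1/8 (first cousins share one grandparent pair — two paths of length 4: r = 2·(1/2)^4 = 1/8).
r to a half first cousin = 1/16 (half first cousins share one grandparent — one path of length 4: r = (1/2)^4 = 1/16).
r to a full niece or nephew = 0.25 (full aunt/uncle↔niece/nephew: two paths of length 3 through the shared grandparent pair: r = 2·(1/2)^3 = 1/4).
Summing one r·B term per recipient: 1·0.125·0.503 + 3·0.0625·0.0322 + 2·0.25·0.33 = 0.2339125.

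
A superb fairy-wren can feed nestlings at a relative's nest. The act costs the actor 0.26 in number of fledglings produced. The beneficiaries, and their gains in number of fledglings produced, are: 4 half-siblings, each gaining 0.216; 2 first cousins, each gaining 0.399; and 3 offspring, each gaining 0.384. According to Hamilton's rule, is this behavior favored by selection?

Yes

Hamilton's rule: the trait is favored when the sum of r·B over every recipient exceeds the actor's cost C.
r to a half-sibling = 0.25 (half-sibs share one parent — one path of length 2: r = (1/2)^2 = 1/4).
r to a first cousin = 0.125 (first cousins share one grandparent pair — two paths of length 4: r = 2·(1/2)^4 = 1/8).
r to an offspring = 0.5 (one parent–offspring link: r = (1/2)^1 = 1/2).
Summing one r·B term per recipient: 4·0.25·0.216 + 2·0.125·0.399 + 3·0.5·0.384 = 0.89175.
0.89175 > 0.26: the indirect benefit exceeds the cost.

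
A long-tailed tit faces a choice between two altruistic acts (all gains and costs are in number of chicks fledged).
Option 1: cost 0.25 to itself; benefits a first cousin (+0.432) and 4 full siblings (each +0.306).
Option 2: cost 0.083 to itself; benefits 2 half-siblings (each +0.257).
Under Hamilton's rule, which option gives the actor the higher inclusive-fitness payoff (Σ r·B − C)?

Option 1

Option 1: r to a first cousin = 0.125.
Option 1: r to a full sibling = 0.5.
Option 1: Σ r·B − C = (1·0.125·0.432 + 4·0.5·0.306) − 0.25 = 0.416.
Option 2: r to a half-sibling = 0.25.
Option 2: Σ r·B − C = (2·0.25·0.257) − 0.083 = 0.0455.
Option 1 has the higher net inclusive-fitness payoff.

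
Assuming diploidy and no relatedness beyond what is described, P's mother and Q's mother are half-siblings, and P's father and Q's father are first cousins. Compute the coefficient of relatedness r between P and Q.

Wright's path rule: contributions from independent ancestry routes add.
P and Q are related in two ways: half first cousins through their mothers (r = 1/16) and second cousins through their fathers (r = 1/32).
r = 1/16 + 1/32 = 0.09375.

0.09375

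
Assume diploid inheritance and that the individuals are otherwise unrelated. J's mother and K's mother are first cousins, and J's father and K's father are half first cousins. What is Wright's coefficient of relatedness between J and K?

With two independent routes of shared ancestry, r is the sum of the two contributions.
J and K are related in two ways: second cousins through their mothers (r = 1/32) and half second cousins through their fathers (r = 1/64).
r = 1/32 + 1/64 = 3/64 = 0.046875.

0.046875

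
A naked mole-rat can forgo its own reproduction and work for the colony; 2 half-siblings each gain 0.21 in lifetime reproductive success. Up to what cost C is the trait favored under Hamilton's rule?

0.105

r to a half-sibling = 1/4 (half-sibs share one parent — one path of length 2: r = (1/2)^2 = 1/4).
Hamilton's rule: n·r·B > C, so the trait is favored while C < n·r·B = 2·0.25·0.21 = 0.105.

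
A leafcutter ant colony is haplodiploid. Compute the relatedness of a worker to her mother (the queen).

One meiotic link between diploid queen and diploid daughter: r = 1/2.

0.5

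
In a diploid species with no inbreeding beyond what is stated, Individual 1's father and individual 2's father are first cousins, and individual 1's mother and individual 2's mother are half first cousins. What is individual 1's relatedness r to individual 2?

0.046875

Wright's path rule: contributions from independent ancestry routes add.
Individual 1 and individual 2 are related in two ways: second cousins through their fathers (r = 1/32) and half second cousins through their mothers (r = 1/64).
r = 1/32 + 1/64 = 3/64 = 0.046875.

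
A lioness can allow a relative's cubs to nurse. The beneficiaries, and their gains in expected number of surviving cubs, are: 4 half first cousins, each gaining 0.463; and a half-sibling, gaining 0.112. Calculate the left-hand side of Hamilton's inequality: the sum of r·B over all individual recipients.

0.14375

r to a half first cousin = 0.0625 (half first cousins share one grandparent — one path of length 4: r = (1/2)^4 = 1/16).
r to a half-sibling = 1/4 (half-sibs share one parent — one path of length 2: r = (1/2)^2 = 1/4).
Summing one r·B term per recipient: 4·0.0625·0.463 + 1·0.25·0.112 = 0.14375.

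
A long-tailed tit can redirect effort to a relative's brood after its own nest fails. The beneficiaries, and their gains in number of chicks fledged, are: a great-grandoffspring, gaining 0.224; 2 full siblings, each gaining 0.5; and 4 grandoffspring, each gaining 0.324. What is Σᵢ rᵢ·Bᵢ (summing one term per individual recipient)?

r to a great-grandoffspring = 1/8 (three parent–offspring links: r = (1/2)^3 = 1/8).
r to a full sibling = 0.5 (full sibs share both parents — two paths of length 2: r = 2·(1/2)^2 = 1/2).
r to a grandoffspring = 0.25 (two parent–offspring links: r = (1/2)^2 = 1/4).
Summing one r·B term per recipient: 1·0.125·0.224 + 2·0.5·0.5 + 4·0.25·0.324 = 0.852.

0.852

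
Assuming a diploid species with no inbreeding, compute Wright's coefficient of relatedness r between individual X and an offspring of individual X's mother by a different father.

Each parent–offspring link contributes a factor of 1/2, and independent paths through distinct common ancestors add.
Half-sibs share one parent — one path of length 2: r = (1/2)^2 = 1/4.

0.25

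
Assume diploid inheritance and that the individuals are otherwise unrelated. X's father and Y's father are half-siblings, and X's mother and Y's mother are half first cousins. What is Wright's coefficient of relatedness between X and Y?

0.078125

Independent pedigree routes through distinct common ancestors add.
X and Y are related in two ways: half first cousins through their fathers (r = 1/16) and half second cousins through their mothers (r = 1/64).
r = 1/16 + 1/64 = 0.078125.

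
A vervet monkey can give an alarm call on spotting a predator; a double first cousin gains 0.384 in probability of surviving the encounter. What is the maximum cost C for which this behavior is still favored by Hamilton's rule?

0.096

r to a double first cousin = 1/4 (double first cousins share both grandparent pairs — four paths of length 4: r = 4·(1/2)^4 = 1/4).
Hamilton's rule: n·r·B > C, so the trait is favored while C < n·r·B = 1·0.25·0.384 = 0.096.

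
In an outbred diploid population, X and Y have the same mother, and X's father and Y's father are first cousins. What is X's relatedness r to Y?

0.28125

With two independent routes of shared ancestry, r is the sum of the two contributions.
X and Y are related in two ways: half-sibs through their shared mother (r = 1/4) and second cousins through their fathers (r = 1/32).
r = 1/4 + 1/32 = 0.28125.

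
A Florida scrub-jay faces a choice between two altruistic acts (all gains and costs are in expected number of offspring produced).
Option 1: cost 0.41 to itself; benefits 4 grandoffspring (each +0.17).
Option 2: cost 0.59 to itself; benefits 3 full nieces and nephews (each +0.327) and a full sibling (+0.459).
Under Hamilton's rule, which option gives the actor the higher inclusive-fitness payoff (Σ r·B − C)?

Option 2

Option 1: r to a grandoffspring = 0.25.
Option 1: Σ r·B − C = (4·0.25·0.17) − 0.41 = -0.24.
Option 2: r to a full niece or nephew = 0.25.
Option 2: r to a full sibling = 0.5.
Option 2: Σ r·B − C = (3·0.25·0.327 + 1·0.5·0.459) − 0.59 = -0.11525.
Option 2 has the higher net inclusive-fitness payoff.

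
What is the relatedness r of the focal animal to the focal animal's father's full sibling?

0.25

Each parent–offspring link contributes a factor of 1/2, and independent paths through distinct common ancestors add.
Full aunt/uncle↔niece/nephew: two paths of length 3 through the shared grandparent pair: r = 2·(1/2)^3 = 1/4.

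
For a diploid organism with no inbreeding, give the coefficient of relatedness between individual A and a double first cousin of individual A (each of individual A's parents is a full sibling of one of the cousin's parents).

Each parent–offspring link contributes a factor of 1/2, and independent paths through distinct common ancestors add.
Double first cousins share both grandparent pairs — four paths of length 4: r = 4·(1/2)^4 = 1/4.

0.25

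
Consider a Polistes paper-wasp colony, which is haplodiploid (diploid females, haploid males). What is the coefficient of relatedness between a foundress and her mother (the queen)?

0.5

One meiotic link between diploid queen and diploid daughter: r = 1/2.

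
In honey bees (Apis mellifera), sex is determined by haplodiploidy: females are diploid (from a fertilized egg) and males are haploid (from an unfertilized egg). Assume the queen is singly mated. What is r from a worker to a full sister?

0.75

Haplodiploid full sisters inherit their father's entire haploid genome identically (contributing 1/2) and on average half of their mother's contribution (1/2 · 1/2 = 1/4); r = 1/2 + 1/4 = 3/4.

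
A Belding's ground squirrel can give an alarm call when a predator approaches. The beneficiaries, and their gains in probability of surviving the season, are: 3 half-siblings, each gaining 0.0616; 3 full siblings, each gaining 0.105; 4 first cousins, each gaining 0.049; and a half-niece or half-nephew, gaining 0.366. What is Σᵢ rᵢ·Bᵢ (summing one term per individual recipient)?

0.27395

r to a half-sibling = 0.25 (half-sibs share one parent — one path of length 2: r = (1/2)^2 = 1/4).
r to a full sibling = 0.5 (full sibs share both parents — two paths of length 2: r = 2·(1/2)^2 = 1/2).
r to a first cousin = 1/8 (first cousins share one grandparent pair — two paths of length 4: r = 2·(1/2)^4 = 1/8).
r to a half-niece or half-nephew = 0.125 (half-aunt/uncle↔niece/nephew: one path of length 3: r = (1/2)^3 = 1/8).
Summing one r·B term per recipient: 3·0.25·0.0616 + 3·0.5·0.105 + 4·0.125·0.049 + 1·0.125·0.366 = 0.27395.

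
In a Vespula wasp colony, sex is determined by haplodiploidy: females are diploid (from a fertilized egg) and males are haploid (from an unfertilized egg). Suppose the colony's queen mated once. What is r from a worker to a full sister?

Haplodiploid full sisters inherit their father's entire haploid genome identically (contributing 1/2) and on average half of their mother's contribution (1/2 · 1/2 = 1/4); r = 1/2 + 1/4 = 3/4.

0.75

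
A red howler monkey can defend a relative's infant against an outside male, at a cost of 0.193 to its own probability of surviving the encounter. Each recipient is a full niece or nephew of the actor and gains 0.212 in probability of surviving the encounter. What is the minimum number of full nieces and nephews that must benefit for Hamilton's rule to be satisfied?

4

r to a full niece or nephew = 0.25 (full aunt/uncle↔niece/nephew: two paths of length 3 through the shared grandparent pair: r = 2·(1/2)^3 = 1/4).
Hamilton's rule: n·r·B > C  ⇒  n > C/(r·B) = 0.193/(0.25·0.212) = 3.642.
The smallest integer exceeding 3.642 is 4.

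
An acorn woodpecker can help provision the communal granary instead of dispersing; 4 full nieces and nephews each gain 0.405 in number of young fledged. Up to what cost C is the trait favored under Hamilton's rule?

0.405

r to a full niece or nephew = 0.25 (full aunt/uncle↔niece/nephew: two paths of length 3 through the shared grandparent pair: r = 2·(1/2)^3 = 1/4).
Hamilton's rule: n·r·B > C, so the trait is favored while C < n·r·B = 4·0.25·0.405 = 0.405.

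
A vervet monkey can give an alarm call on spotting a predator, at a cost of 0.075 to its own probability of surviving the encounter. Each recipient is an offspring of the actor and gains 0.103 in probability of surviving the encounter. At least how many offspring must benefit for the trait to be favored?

r to an offspring = 0.5 (one parent–offspring link: r = (1/2)^1 = 1/2).
Hamilton's rule: n·r·B > C  ⇒  n > C/(r·B) = 0.075/(0.5·0.103) = 1.456.
The smallest integer exceeding 1.456 is 2.

2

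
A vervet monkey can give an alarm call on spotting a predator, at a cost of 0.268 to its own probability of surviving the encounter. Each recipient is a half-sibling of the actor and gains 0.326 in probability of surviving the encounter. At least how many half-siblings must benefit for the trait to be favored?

4

r to a half-sibling = 1/4 (half-sibs share one parent — one path of length 2: r = (1/2)^2 = 1/4).
Hamilton's rule: n·r·B > C  ⇒  n > C/(r·B) = 0.268/(0.25·0.326) = 3.288.
The smallest integer exceeding 3.288 is 4.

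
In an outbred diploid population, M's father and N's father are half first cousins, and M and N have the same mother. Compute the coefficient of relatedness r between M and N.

Relatedness sums over independent paths through distinct common ancestors.
M and N are related in two ways: half second cousins through their fathers (r = 1/64) and half-sibs through their shared mother (r = 1/4).
r = 1/64 + 1/4 = 17/64 = 0.265625.

0.265625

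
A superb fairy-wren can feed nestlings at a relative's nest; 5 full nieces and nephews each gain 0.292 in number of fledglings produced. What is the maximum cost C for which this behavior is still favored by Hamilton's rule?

0.365

r to a full niece or nephew = 1/4 (full aunt/uncle↔niece/nephew: two paths of length 3 through the shared grandparent pair: r = 2·(1/2)^3 = 1/4).
Hamilton's rule: n·r·B > C, so the trait is favored while C < n·r·B = 5·0.25·0.292 = 0.365.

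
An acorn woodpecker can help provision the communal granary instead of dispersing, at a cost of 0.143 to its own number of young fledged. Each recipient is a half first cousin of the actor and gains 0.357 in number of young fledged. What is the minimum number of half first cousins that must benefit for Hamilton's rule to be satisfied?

7

r to a half first cousin = 1/16 (half first cousins share one grandparent — one path of length 4: r = (1/2)^4 = 1/16).
Hamilton's rule: n·r·B > C  ⇒  n > C/(r·B) = 0.143/(0.0625·0.357) = 6.409.
The smallest integer exceeding 6.409 is 7.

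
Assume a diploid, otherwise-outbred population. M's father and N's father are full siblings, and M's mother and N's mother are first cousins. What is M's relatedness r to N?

With two independent routes of shared ancestry, r is the sum of the two contributions.
M and N are related in two ways: first cousins through their fathers (r = 1/8) and second cousins through their mothers (r = 1/32).
r = 1/8 + 1/32 = 5/32 = 0.15625.

0.15625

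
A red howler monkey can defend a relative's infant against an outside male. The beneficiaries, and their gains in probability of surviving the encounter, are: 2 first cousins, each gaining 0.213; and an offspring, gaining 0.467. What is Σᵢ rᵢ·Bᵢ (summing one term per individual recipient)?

0.28675

r to a first cousin = 1/8 (first cousins share one grandparent pair — two paths of length 4: r = 2·(1/2)^4 = 1/8).
r to an offspring = 0.5 (one parent–offspring link: r = (1/2)^1 = 1/2).
Summing one r·B term per recipient: 2·0.125·0.213 + 1·0.5·0.467 = 0.28675.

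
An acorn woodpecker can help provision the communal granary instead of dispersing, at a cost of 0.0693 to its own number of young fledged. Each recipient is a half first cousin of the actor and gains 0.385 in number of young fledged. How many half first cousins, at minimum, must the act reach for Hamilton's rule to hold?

3

r to a half first cousin = 1/16 (half first cousins share one grandparent — one path of length 4: r = (1/2)^4 = 1/16).
Hamilton's rule: n·r·B > C  ⇒  n > C/(r·B) = 0.0693/(0.0625·0.385) = 2.88.
The smallest integer exceeding 2.88 is 3.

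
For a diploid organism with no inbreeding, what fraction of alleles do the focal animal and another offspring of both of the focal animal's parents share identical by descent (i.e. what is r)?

0.5

Each parent–offspring link contributes a factor of 1/2, and independent paths through distinct common ancestors add.
Full sibs share both parents — two paths of length 2: r = 2·(1/2)^2 = 1/2.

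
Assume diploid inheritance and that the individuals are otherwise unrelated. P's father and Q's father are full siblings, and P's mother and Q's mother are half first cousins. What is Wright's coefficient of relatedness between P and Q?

With two independent routes of shared ancestry, r is the sum of the two contributions.
P and Q are related in two ways: first cousins through their fathers (r = 1/8) and half second cousins through their mothers (r = 1/64).
r = 1/8 + 1/64 = 0.140625.

0.140625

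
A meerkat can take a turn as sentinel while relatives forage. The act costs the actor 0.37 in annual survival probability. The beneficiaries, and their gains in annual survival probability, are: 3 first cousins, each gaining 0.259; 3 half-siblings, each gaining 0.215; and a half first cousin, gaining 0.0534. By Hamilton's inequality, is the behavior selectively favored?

No

Hamilton's rule: the trait is favored when the sum of r·B over every recipient exceeds the actor's cost C.
r to a first cousin = 0.125 (first cousins share one grandparent pair — two paths of length 4: r = 2·(1/2)^4 = 1/8).
r to a half-sibling = 0.25 (half-sibs share one parent — one path of length 2: r = (1/2)^2 = 1/4).
r to a half first cousin = 1/16 (half first cousins share one grandparent — one path of length 4: r = (1/2)^4 = 1/16).
Summing one r·B term per recipient: 3·0.125·0.259 + 3·0.25·0.215 + 1·0.0625·0.0534 = 0.2617125.
0.2617125 < 0.37: the indirect benefit is less than the cost.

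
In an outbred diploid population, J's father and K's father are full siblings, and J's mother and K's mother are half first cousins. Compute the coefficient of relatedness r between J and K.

0.140625

With two independent routes of shared ancestry, r is the sum of the two contributions.
J and K are related in two ways: first cousins through their fathers (r = 1/8) and half second cousins through their mothers (r = 1/64).
r = 1/8 + 1/64 = 9/64 = 0.140625.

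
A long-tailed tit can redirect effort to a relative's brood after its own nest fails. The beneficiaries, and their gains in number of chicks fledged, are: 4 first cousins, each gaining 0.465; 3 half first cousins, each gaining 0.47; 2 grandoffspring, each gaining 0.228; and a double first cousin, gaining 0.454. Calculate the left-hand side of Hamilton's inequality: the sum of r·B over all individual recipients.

r to a first cousin = 1/8 (first cousins share one grandparent pair — two paths of length 4: r = 2·(1/2)^4 = 1/8).
r to a half first cousin = 1/16 (half first cousins share one grandparent — one path of length 4: r = (1/2)^4 = 1/16).
r to a grandoffspring = 1/4 (two parent–offspring links: r = (1/2)^2 = 1/4).
r to a double first cousin = 1/4 (double first cousins share both grandparent pairs — four paths of length 4: r = 4·(1/2)^4 = 1/4).
Summing one r·B term per recipient: 4·0.125·0.465 + 3·0.0625·0.47 + 2·0.25·0.228 + 1·0.25·0.454 = 0.548125.

0.548125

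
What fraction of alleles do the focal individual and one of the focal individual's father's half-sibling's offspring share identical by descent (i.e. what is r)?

0.0625

Each parent–offspring link contributes a factor of 1/2, and independent paths through distinct common ancestors add.
Half first cousins share one grandparent — one path of length 4: r = (1/2)^4 = 1/16.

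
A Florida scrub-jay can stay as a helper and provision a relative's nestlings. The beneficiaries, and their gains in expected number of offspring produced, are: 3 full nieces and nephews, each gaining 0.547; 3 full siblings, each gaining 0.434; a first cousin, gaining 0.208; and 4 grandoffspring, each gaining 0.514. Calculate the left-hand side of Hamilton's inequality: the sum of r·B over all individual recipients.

1.60125

r to a full niece or nephew = 0.25 (full aunt/uncle↔niece/nephew: two paths of length 3 through the shared grandparent pair: r = 2·(1/2)^3 = 1/4).
r to a full sibling = 1/2 (full sibs share both parents — two paths of length 2: r = 2·(1/2)^2 = 1/2).
r to a first cousin = 1/8 (first cousins share one grandparent pair — two paths of length 4: r = 2·(1/2)^4 = 1/8).
r to a grandoffspring = 0.25 (two parent–offspring links: r = (1/2)^2 = 1/4).
Summing one r·B term per recipient: 3·0.25·0.547 + 3·0.5·0.434 + 1·0.125·0.208 + 4·0.25·0.514 = 1.60125.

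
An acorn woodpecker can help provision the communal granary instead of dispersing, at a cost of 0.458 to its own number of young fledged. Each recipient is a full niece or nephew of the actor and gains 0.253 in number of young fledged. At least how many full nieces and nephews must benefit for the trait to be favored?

r to a full niece or nephew = 0.25 (full aunt/uncle↔niece/nephew: two paths of length 3 through the shared grandparent pair: r = 2·(1/2)^3 = 1/4).
Hamilton's rule: n·r·B > C  ⇒  n > C/(r·B) = 0.458/(0.25·0.253) = 7.241.
The smallest integer exceeding 7.241 is 8.

8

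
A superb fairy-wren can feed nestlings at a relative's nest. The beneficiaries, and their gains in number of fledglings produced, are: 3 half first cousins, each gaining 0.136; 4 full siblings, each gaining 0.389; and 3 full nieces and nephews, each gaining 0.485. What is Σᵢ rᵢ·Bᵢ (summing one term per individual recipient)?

1.16725

r to a half first cousin = 0.0625 (half first cousins share one grandparent — one path of length 4: r = (1/2)^4 = 1/16).
r to a full sibling = 1/2 (full sibs share both parents — two paths of length 2: r = 2·(1/2)^2 = 1/2).
r to a full niece or nephew = 1/4 (full aunt/uncle↔niece/nephew: two paths of length 3 through the shared grandparent pair: r = 2·(1/2)^3 = 1/4).
Summing one r·B term per recipient: 3·0.0625·0.136 + 4·0.5·0.389 + 3·0.25·0.485 = 1.16725.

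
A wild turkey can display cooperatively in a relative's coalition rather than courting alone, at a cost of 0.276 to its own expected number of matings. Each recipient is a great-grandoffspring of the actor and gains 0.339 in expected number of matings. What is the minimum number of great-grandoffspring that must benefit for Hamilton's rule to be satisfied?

7

r to a great-grandoffspring = 1/8 (three parent–offspring links: r = (1/2)^3 = 1/8).
Hamilton's rule: n·r·B > C  ⇒  n > C/(r·B) = 0.276/(0.125·0.339) = 6.513.
The smallest integer exceeding 6.513 is 7.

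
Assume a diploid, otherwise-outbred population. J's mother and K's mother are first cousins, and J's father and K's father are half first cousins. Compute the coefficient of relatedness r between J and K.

0.046875

With two independent routes of shared ancestry, r is the sum of the two contributions.
J and K are related in two ways: second cousins through their mothers (r = 1/32) and half second cousins through their fathers (r = 1/64).
r = 1/32 + 1/64 = 0.046875.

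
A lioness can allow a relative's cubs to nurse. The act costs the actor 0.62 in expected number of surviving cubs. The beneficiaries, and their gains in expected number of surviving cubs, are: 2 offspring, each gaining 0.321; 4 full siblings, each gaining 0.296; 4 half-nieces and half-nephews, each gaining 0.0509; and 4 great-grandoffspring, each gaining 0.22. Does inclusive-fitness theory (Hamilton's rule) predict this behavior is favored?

Yes

Hamilton's rule: the trait is favored when the sum of r·B over every recipient exceeds the actor's cost C.
r to an offspring = 1/2 (one parent–offspring link: r = (1/2)^1 = 1/2).
r to a full sibling = 0.5 (full sibs share both parents — two paths of length 2: r = 2·(1/2)^2 = 1/2).
r to a half-niece or half-nephew = 0.125 (half-aunt/uncle↔niece/nephew: one path of length 3: r = (1/2)^3 = 1/8).
r to a great-grandoffspring = 1/8 (three parent–offspring links: r = (1/2)^3 = 1/8).
Summing one r·B term per recipient: 2·0.5·0.321 + 4·0.5·0.296 + 4·0.125·0.0509 + 4·0.125·0.22 = 1.04845.
1.04845 > 0.62: the indirect benefit exceeds the cost.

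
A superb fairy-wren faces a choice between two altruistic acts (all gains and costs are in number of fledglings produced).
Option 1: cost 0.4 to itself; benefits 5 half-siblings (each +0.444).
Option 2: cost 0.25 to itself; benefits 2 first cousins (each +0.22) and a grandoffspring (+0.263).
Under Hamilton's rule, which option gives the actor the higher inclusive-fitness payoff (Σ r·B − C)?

Option 1: r to a half-sibling = 0.25.
Option 1: Σ r·B − C = (5·0.25·0.444) − 0.4 = 0.155.
Option 2: r to a first cousin = 0.125.
Option 2: r to a grandoffspring = 0.25.
Option 2: Σ r·B − C = (2·0.125·0.22 + 1·0.25·0.263) − 0.25 = -0.12925.
Option 1 has the higher net inclusive-fitness payoff.

Option 1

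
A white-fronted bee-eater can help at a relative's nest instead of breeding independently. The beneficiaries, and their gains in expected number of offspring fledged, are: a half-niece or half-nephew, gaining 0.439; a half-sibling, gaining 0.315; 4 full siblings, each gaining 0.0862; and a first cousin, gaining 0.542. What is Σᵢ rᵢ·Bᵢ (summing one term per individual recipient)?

0.373775

r to a half-niece or half-nephew = 1/8 (half-aunt/uncle↔niece/nephew: one path of length 3: r = (1/2)^3 = 1/8).
r to a half-sibling = 1/4 (half-sibs share one parent — one path of length 2: r = (1/2)^2 = 1/4).
r to a full sibling = 0.5 (full sibs share both parents — two paths of length 2: r = 2·(1/2)^2 = 1/2).
r to a first cousin = 1/8 (first cousins share one grandparent pair — two paths of length 4: r = 2·(1/2)^4 = 1/8).
Summing one r·B term per recipient: 1·0.125·0.439 + 1·0.25·0.315 + 4·0.5·0.0862 + 1·0.125·0.542 = 0.373775.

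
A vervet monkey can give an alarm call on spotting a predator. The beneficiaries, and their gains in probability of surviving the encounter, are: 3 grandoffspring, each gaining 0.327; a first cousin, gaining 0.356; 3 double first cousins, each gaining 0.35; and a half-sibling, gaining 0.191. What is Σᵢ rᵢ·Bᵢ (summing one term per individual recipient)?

0.6

r to a grandoffspring = 0.25 (two parent–offspring links: r = (1/2)^2 = 1/4).
r to a first cousin = 0.125 (first cousins share one grandparent pair — two paths of length 4: r = 2·(1/2)^4 = 1/8).
r to a double first cousin = 0.25 (double first cousins share both grandparent pairs — four paths of length 4: r = 4·(1/2)^4 = 1/4).
r to a half-sibling = 0.25 (half-sibs share one parent — one path of length 2: r = (1/2)^2 = 1/4).
Summing one r·B term per recipient: 3·0.25·0.327 + 1·0.125·0.356 + 3·0.25·0.35 + 1·0.25·0.191 = 0.6.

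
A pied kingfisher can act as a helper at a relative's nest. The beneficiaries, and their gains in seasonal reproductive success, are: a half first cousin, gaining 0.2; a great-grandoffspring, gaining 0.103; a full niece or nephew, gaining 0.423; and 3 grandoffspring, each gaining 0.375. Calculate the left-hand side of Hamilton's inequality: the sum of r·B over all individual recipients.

r to a half first cousin = 0.0625 (half first cousins share one grandparent — one path of length 4: r = (1/2)^4 = 1/16).
r to a great-grandoffspring = 1/8 (three parent–offspring links: r = (1/2)^3 = 1/8).
r to a full niece or nephew = 0.25 (full aunt/uncle↔niece/nephew: two paths of length 3 through the shared grandparent pair: r = 2·(1/2)^3 = 1/4).
r to a grandoffspring = 0.25 (two parent–offspring links: r = (1/2)^2 = 1/4).
Summing one r·B term per recipient: 1·0.0625·0.2 + 1·0.125·0.103 + 1·0.25·0.423 + 3·0.25·0.375 = 0.412375.

0.412375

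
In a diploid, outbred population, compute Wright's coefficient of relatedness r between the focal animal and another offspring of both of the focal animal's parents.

0.5

Each parent–offspring link contributes a factor of 1/2, and independent paths through distinct common ancestors add.
Full sibs share both parents — two paths of length 2: r = 2·(1/2)^2 = 1/2.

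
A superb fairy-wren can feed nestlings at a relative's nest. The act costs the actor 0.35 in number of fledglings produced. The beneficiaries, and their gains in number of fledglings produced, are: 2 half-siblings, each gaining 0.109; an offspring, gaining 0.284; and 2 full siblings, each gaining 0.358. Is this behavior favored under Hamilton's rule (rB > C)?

Yes

Hamilton's rule: the trait is favored when the sum of r·B over every recipient exceeds the actor's cost C.
r to a half-sibling = 0.25 (half-sibs share one parent — one path of length 2: r = (1/2)^2 = 1/4).
r to an offspring = 0.5 (one parent–offspring link: r = (1/2)^1 = 1/2).
r to a full sibling = 0.5 (full sibs share both parents — two paths of length 2: r = 2·(1/2)^2 = 1/2).
Summing one r·B term per recipient: 2·0.25·0.109 + 1·0.5·0.284 + 2·0.5·0.358 = 0.5545.
0.5545 > 0.35: the indirect benefit exceeds the cost.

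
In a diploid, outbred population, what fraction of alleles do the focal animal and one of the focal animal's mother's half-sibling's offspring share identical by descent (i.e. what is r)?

Each parent–offspring link contributes a factor of 1/2, and independent paths through distinct common ancestors add.
Half first cousins share one grandparent — one path of length 4: r = (1/2)^4 = 1/16.

0.0625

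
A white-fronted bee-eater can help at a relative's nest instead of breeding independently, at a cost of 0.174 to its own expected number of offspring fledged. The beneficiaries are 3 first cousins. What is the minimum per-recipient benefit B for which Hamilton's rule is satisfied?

0.464

r to a first cousin = 1/8 (first cousins share one grandparent pair — two paths of length 4: r = 2·(1/2)^4 = 1/8).
Hamilton's rule with n recipients of equal r: n·r·B > C, so B > C/(n·r) = 0.174/(3·0.125) = 0.464.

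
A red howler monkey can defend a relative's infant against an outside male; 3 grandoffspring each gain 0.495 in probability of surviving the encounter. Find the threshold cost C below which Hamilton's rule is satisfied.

0.37125

r to a grandoffspring = 1/4 (two parent–offspring links: r = (1/2)^2 = 1/4).
Hamilton's rule: n·r·B > C, so the trait is favored while C < n·r·B = 3·0.25·0.495 = 0.37125.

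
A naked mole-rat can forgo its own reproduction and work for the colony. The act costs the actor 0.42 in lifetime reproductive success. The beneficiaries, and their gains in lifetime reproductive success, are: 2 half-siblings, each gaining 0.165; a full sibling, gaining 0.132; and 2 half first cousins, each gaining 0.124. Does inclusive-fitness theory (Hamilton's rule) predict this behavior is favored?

Hamilton's rule: the trait is favored when the sum of r·B over every recipient exceeds the actor's cost C.
r to a half-sibling = 1/4 (half-sibs share one parent — one path of length 2: r = (1/2)^2 = 1/4).
r to a full sibling = 1/2 (full sibs share both parents — two paths of length 2: r = 2·(1/2)^2 = 1/2).
r to a half first cousin = 1/16 (half first cousins share one grandparent — one path of length 4: r = (1/2)^4 = 1/16).
Summing one r·B term per recipient: 2·0.25·0.165 + 1·0.5·0.132 + 2·0.0625·0.124 = 0.164.
0.164 < 0.42: the indirect benefit is less than the cost.

No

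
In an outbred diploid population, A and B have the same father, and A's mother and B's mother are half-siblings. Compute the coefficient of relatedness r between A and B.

With two independent routes of shared ancestry, r is the sum of the two contributions.
A and B are related in two ways: half-sibs through their shared father (r = 1/4) and half first cousins through their mothers (r = 1/16).
r = 1/4 + 1/16 = 5/16 = 0.3125.

0.3125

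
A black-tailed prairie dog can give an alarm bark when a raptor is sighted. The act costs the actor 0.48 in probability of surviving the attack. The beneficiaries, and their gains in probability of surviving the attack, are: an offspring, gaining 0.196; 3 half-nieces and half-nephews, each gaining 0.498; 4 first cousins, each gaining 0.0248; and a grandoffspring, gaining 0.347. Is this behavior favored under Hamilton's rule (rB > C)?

Hamilton's rule: the trait is favored when the sum of r·B over every recipient exceeds the actor's cost C.
r to an offspring = 0.5 (one parent–offspring link: r = (1/2)^1 = 1/2).
r to a half-niece or half-nephew = 1/8 (half-aunt/uncle↔niece/nephew: one path of length 3: r = (1/2)^3 = 1/8).
r to a first cousin = 1/8 (first cousins share one grandparent pair — two paths of length 4: r = 2·(1/2)^4 = 1/8).
r to a grandoffspring = 1/4 (two parent–offspring links: r = (1/2)^2 = 1/4).
Summing one r·B term per recipient: 1·0.5·0.196 + 3·0.125·0.498 + 4·0.125·0.0248 + 1·0.25·0.347 = 0.3839.
0.3839 < 0.48: the indirect benefit is less than the cost.

No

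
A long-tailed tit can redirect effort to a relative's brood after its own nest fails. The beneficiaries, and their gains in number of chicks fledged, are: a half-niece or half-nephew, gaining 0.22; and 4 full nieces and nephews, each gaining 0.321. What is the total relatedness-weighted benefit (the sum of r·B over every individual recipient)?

0.3485

r to a half-niece or half-nephew = 1/8 (half-aunt/uncle↔niece/nephew: one path of length 3: r = (1/2)^3 = 1/8).
r to a full niece or nephew = 1/4 (full aunt/uncle↔niece/nephew: two paths of length 3 through the shared grandparent pair: r = 2·(1/2)^3 = 1/4).
Summing one r·B term per recipient: 1·0.125·0.22 + 4·0.25·0.321 = 0.3485.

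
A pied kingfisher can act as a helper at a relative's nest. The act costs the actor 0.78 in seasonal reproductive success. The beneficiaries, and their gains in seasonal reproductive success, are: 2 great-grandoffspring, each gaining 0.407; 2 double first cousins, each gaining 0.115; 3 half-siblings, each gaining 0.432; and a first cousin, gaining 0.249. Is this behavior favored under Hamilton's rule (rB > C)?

No

Hamilton's rule: the trait is favored when the sum of r·B over every recipient exceeds the actor's cost C.
r to a great-grandoffspring = 1/8 (three parent–offspring links: r = (1/2)^3 = 1/8).
r to a double first cousin = 1/4 (double first cousins share both grandparent pairs — four paths of length 4: r = 4·(1/2)^4 = 1/4).
r to a half-sibling = 0.25 (half-sibs share one parent — one path of length 2: r = (1/2)^2 = 1/4).
r to a first cousin = 1/8 (first cousins share one grandparent pair — two paths of length 4: r = 2·(1/2)^4 = 1/8).
Summing one r·B term per recipient: 2·0.125·0.407 + 2·0.25·0.115 + 3·0.25·0.432 + 1·0.125·0.249 = 0.514375.
0.514375 < 0.78: the indirect benefit is less than the cost.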